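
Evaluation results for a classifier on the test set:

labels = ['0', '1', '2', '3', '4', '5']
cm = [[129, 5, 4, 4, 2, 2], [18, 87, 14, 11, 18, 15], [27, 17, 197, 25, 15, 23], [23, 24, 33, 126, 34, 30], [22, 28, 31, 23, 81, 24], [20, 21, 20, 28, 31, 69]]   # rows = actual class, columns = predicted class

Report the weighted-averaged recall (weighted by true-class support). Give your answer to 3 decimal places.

Per-class recall (TP/(TP+FN)):
  0: TP=129, FN=5+4+4+2+2=17 → 129/146 = 0.8836
  1: TP=87, FN=18+14+11+18+15=76 → 87/163 = 0.5337
  2: TP=197, FN=27+17+25+15+23=107 → 197/304 = 0.6480
  3: TP=126, FN=23+24+33+34+30=144 → 126/270 = 0.4667
  4: TP=81, FN=22+28+31+23+24=128 → 81/209 = 0.3876
  5: TP=69, FN=20+21+20+28+31=120 → 69/189 = 0.3651
Weighted-recall = Σ (supportᵢ/N)·recallᵢ with N=1281: (146/1281)·0.8836 + (163/1281)·0.5337 + (304/1281)·0.6480 + (270/1281)·0.4667 + (209/1281)·0.3876 + (189/1281)·0.3651 = 0.538

0.538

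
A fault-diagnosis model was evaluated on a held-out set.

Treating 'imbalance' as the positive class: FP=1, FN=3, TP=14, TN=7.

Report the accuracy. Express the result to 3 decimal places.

0.840

Accuracy = (TP+TN)/N = (14+7)/25 = 0.840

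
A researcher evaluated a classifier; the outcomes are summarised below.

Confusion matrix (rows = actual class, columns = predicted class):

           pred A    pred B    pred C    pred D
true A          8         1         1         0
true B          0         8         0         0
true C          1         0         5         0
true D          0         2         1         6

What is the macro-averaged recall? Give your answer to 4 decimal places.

0.8250

Per-class recall (TP/(TP+FN)):
  A: TP=8, FN=1+1+0=2 → 8/10 = 0.80000
  B: TP=8, FN=0+0+0=0 → 8/8 = 1.00000
  C: TP=5, FN=1+0+0=1 → 5/6 = 0.83333
  D: TP=6, FN=0+2+1=3 → 6/9 = 0.66667
Macro-recall = mean = (0.80000 + 1.00000 + 0.83333 + 0.66667) / 4 = 0.8250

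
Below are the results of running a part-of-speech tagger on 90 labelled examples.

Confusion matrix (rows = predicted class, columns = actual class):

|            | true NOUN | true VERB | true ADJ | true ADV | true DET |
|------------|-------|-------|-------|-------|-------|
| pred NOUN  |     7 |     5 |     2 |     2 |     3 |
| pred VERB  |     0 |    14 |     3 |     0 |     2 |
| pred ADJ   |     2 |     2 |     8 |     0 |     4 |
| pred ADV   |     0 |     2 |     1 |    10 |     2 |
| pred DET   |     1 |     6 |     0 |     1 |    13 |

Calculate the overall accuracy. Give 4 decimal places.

Accuracy = trace / total = (7+14+8+10+13=52) / 90 = 52/90 = 0.5778

0.5778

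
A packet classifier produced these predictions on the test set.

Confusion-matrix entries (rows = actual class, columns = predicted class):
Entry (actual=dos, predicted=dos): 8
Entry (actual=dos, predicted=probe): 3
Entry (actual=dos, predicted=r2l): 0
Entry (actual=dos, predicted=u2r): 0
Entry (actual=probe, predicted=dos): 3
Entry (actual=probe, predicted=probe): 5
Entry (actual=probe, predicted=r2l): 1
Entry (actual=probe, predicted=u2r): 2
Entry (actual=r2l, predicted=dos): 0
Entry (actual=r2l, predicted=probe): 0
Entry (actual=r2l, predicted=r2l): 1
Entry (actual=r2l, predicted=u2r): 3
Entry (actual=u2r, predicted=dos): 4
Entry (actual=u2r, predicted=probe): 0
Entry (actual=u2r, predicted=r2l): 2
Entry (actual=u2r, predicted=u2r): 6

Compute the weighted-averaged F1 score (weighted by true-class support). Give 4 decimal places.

Per-class F1 score (2·TP/(2·TP+FP+FN)):
  dos: TP=8, FP=3+0+4=7, FN=3+0+0=3 → 16/26 = 0.61538
  probe: TP=5, FP=3+0+0=3, FN=3+1+2=6 → 10/19 = 0.52632
  r2l: TP=1, FP=0+1+2=3, FN=0+0+3=3 → 2/8 = 0.25000
  u2r: TP=6, FP=0+2+3=5, FN=4+0+2=6 → 12/23 = 0.52174
Weighted-F1 score = Σ (supportᵢ/N)·F1 scoreᵢ with N=38: (11/38)·0.61538 + (11/38)·0.52632 + (4/38)·0.25000 + (12/38)·0.52174 = 0.5216

0.5216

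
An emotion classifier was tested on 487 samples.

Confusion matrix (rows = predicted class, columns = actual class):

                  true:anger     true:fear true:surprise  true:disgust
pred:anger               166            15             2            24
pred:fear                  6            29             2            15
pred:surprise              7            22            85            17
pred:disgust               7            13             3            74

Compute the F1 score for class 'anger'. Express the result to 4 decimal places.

Take TP from the diagonal, FP from the rest of the 'anger' prediction marginal, FN from the rest of the 'anger' actual marginal.
F1 score = 2·TP/(2·TP+FP+FN).
anger: TP=166, FP=15+2+24=41, FN=6+7+7=20 → 332/393 = 0.84478

0.8448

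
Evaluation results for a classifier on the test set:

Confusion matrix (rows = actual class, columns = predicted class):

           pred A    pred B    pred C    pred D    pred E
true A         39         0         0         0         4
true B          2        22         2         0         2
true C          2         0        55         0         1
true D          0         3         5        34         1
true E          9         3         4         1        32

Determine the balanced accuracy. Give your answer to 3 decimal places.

Balanced accuracy = mean of per-class recall.
  A: recall = 39/43 = 0.9070
  B: recall = 22/28 = 0.7857
  C: recall = 55/58 = 0.9483
  D: recall = 34/43 = 0.7907
  E: recall = 32/49 = 0.6531
Mean = (0.9070 + 0.7857 + 0.9483 + 0.7907 + 0.6531) / 5 = 0.817

0.817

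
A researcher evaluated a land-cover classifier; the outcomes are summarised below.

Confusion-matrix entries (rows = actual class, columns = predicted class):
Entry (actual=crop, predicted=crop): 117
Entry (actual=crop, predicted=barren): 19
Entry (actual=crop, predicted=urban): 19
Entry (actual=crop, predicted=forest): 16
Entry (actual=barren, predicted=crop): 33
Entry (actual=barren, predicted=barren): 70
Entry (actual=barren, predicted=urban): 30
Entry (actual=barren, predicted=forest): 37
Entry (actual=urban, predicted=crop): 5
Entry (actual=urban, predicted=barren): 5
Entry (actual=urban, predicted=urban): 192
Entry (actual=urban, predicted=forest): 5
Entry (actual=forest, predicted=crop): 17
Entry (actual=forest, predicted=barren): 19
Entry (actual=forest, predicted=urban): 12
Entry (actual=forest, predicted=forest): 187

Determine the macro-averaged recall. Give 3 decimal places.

0.705

Per-class recall (TP/(TP+FN)):
  crop: TP=117, FN=19+19+16=54 → 117/171 = 0.6842
  barren: TP=70, FN=33+30+37=100 → 70/170 = 0.4118
  urban: TP=192, FN=5+5+5=15 → 192/207 = 0.9275
  forest: TP=187, FN=17+19+12=48 → 187/235 = 0.7957
Macro-recall = mean = (0.6842 + 0.4118 + 0.9275 + 0.7957) / 4 = 0.705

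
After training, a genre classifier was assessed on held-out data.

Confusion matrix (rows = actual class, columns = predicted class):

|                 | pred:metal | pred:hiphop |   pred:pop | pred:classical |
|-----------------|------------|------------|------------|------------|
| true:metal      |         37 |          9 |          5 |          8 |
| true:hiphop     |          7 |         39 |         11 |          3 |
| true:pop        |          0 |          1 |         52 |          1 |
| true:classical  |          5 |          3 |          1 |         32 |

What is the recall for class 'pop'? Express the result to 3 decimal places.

0.963

One-vs-rest for 'pop': TP = diagonal; FP = other classes predicted 'pop'; FN = 'pop' predicted as other.
recall = TP/(TP+FN).
pop: TP=52, FN=0+1+1=2 → 52/54 = 0.9630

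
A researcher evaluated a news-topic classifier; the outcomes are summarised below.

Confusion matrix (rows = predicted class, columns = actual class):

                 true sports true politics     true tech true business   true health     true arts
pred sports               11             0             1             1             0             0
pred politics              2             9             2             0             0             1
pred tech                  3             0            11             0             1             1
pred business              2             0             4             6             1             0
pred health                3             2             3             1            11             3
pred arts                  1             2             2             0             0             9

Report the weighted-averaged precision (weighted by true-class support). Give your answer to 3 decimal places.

Per-class precision (TP/(TP+FP)):
  sports: TP=11, FP=0+1+1+0+0=2 → 11/13 = 0.8462
  politics: TP=9, FP=2+2+0+0+1=5 → 9/14 = 0.6429
  tech: TP=11, FP=3+0+0+1+1=5 → 11/16 = 0.6875
  business: TP=6, FP=2+0+4+1+0=7 → 6/13 = 0.4615
  health: TP=11, FP=3+2+3+1+3=12 → 11/23 = 0.4783
  arts: TP=9, FP=1+2+2+0+0=5 → 9/14 = 0.6429
Weighted-precision = Σ (supportᵢ/N)·precisionᵢ with N=93: (22/93)·0.8462 + (13/93)·0.6429 + (23/93)·0.6875 + (8/93)·0.4615 + (13/93)·0.4783 + (14/93)·0.6429 = 0.663

0.663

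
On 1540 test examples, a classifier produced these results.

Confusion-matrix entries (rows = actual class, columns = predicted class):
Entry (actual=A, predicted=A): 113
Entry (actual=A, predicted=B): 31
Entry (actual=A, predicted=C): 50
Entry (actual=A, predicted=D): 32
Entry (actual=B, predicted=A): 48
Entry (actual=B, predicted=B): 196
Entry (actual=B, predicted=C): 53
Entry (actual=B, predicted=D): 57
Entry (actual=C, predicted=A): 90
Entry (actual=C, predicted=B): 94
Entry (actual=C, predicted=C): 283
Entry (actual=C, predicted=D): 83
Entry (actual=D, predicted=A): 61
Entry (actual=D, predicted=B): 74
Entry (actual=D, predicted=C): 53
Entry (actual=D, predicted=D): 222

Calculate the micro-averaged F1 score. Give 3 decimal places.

Micro-averaging pools counts across classes: ΣTP=814, ΣFP=726, ΣFN=726.
Micro-F1 score = 2·TP/(2·TP+FP+FN) on pooled counts = 0.529 (equals overall accuracy in single-label multiclass).

0.529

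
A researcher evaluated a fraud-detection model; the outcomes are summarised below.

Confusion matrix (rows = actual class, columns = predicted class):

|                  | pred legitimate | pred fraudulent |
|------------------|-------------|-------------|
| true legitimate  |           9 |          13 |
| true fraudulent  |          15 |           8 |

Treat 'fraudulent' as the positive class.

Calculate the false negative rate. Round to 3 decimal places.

0.652

FNR = FN/(FN+TP) = 15/(15+8) = 0.652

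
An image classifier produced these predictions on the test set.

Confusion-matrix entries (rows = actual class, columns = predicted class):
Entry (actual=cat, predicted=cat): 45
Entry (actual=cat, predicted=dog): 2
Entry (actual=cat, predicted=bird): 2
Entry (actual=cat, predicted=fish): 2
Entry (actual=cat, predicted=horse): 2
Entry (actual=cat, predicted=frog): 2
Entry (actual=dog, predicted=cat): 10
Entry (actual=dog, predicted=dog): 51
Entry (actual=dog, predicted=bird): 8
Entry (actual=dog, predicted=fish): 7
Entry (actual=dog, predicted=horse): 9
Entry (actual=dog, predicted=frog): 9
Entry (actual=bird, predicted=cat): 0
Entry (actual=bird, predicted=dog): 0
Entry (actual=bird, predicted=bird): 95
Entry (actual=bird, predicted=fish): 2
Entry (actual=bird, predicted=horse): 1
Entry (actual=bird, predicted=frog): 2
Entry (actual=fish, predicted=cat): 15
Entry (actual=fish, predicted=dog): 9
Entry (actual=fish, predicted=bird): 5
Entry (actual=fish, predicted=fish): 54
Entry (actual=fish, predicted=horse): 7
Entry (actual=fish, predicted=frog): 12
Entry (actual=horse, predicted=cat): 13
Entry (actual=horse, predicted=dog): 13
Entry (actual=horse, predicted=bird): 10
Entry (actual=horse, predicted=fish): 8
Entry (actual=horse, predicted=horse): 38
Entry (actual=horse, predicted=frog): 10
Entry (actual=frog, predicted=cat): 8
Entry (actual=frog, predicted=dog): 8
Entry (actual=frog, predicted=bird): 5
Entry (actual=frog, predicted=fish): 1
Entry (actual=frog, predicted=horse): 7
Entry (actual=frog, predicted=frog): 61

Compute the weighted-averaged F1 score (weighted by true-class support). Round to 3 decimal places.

0.636

Per-class F1 score (2·TP/(2·TP+FP+FN)):
  cat: TP=45, FP=10+0+15+13+8=46, FN=2+2+2+2+2=10 → 90/146 = 0.6164
  dog: TP=51, FP=2+0+9+13+8=32, FN=10+8+7+9+9=43 → 102/177 = 0.5763
  bird: TP=95, FP=2+8+5+10+5=30, FN=0+0+2+1+2=5 → 190/225 = 0.8444
  fish: TP=54, FP=2+7+2+8+1=20, FN=15+9+5+7+12=48 → 108/176 = 0.6136
  horse: TP=38, FP=2+9+1+7+7=26, FN=13+13+10+8+10=54 → 76/156 = 0.4872
  frog: TP=61, FP=2+9+2+12+10=35, FN=8+8+5+1+7=29 → 122/186 = 0.6559
Weighted-F1 score = Σ (supportᵢ/N)·F1 scoreᵢ with N=533: (55/533)·0.6164 + (94/533)·0.5763 + (100/533)·0.8444 + (102/533)·0.6136 + (92/533)·0.4872 + (90/533)·0.6559 = 0.636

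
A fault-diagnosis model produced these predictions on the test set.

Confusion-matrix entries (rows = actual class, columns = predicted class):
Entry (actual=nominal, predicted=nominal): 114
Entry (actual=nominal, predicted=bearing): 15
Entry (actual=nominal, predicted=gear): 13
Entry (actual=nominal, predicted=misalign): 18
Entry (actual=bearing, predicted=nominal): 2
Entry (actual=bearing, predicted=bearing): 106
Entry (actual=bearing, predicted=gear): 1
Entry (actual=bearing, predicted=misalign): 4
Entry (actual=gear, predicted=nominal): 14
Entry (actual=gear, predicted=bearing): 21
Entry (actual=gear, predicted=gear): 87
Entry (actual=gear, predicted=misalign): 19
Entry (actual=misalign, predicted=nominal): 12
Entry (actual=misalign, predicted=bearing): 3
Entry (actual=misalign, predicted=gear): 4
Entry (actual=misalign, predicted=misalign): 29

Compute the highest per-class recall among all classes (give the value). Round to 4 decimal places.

0.9381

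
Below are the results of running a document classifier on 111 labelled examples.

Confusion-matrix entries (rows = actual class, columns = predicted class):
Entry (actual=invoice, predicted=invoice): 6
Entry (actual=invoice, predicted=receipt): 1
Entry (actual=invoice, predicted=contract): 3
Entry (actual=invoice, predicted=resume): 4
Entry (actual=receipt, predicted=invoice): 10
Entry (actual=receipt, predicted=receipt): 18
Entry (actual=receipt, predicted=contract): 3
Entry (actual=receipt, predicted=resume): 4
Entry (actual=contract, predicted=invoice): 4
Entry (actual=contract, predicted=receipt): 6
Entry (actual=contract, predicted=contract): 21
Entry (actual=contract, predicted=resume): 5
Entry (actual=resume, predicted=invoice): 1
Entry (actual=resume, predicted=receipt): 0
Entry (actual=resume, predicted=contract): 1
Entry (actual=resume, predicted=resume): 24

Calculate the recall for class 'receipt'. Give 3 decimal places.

One-vs-rest for 'receipt': TP = diagonal; FP = other classes predicted 'receipt'; FN = 'receipt' predicted as other.
recall = TP/(TP+FN).
receipt: TP=18, FN=10+3+4=17 → 18/35 = 0.5143

0.514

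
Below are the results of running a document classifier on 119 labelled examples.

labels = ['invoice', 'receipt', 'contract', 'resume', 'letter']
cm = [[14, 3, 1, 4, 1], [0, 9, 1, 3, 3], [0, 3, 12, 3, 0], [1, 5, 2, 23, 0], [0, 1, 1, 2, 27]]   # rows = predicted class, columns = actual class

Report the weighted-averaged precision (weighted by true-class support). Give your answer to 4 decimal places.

0.7163

Per-class precision (TP/(TP+FP)):
  invoice: TP=14, FP=3+1+4+1=9 → 14/23 = 0.60870
  receipt: TP=9, FP=0+1+3+3=7 → 9/16 = 0.56250
  contract: TP=12, FP=0+3+3+0=6 → 12/18 = 0.66667
  resume: TP=23, FP=1+5+2+0=8 → 23/31 = 0.74194
  letter: TP=27, FP=0+1+1+2=4 → 27/31 = 0.87097
Weighted-precision = Σ (supportᵢ/N)·precisionᵢ with N=119: (15/119)·0.60870 + (21/119)·0.56250 + (17/119)·0.66667 + (35/119)·0.74194 + (31/119)·0.87097 = 0.7163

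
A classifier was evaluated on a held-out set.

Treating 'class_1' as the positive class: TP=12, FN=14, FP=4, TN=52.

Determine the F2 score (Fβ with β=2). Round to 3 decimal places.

0.500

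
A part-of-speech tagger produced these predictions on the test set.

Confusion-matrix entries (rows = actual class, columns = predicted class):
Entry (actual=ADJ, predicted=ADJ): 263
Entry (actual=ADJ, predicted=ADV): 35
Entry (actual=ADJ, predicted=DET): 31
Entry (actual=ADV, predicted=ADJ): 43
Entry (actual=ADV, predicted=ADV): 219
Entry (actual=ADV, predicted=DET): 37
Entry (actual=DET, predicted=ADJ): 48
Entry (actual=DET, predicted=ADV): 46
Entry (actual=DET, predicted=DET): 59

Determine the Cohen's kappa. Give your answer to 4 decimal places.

Observed agreement pₒ = trace/N = 541/781 = 0.69270
Expected agreement pₑ = Σ (rowᵢ·colᵢ)/N² = (329·354 + 299·300 + 153·127)/781² = 0.36985
κ = (pₒ − pₑ)/(1 − pₑ) = (0.69270 − 0.36985)/(1 − 0.36985) = 0.5123

0.5123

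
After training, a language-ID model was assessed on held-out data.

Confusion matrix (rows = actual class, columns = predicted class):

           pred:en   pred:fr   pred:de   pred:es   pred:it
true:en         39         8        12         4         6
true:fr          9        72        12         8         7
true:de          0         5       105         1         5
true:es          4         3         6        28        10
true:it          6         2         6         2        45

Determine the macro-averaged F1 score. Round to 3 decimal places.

Per-class F1 score (2·TP/(2·TP+FP+FN)):
  en: TP=39, FP=9+0+4+6=19, FN=8+12+4+6=30 → 78/127 = 0.6142
  fr: TP=72, FP=8+5+3+2=18, FN=9+12+8+7=36 → 144/198 = 0.7273
  de: TP=105, FP=12+12+6+6=36, FN=0+5+1+5=11 → 210/257 = 0.8171
  es: TP=28, FP=4+8+1+2=15, FN=4+3+6+10=23 → 56/94 = 0.5957
  it: TP=45, FP=6+7+5+10=28, FN=6+2+6+2=16 → 90/134 = 0.6716
Macro-F1 score = mean = (0.6142 + 0.7273 + 0.8171 + 0.5957 + 0.6716) / 5 = 0.685

0.685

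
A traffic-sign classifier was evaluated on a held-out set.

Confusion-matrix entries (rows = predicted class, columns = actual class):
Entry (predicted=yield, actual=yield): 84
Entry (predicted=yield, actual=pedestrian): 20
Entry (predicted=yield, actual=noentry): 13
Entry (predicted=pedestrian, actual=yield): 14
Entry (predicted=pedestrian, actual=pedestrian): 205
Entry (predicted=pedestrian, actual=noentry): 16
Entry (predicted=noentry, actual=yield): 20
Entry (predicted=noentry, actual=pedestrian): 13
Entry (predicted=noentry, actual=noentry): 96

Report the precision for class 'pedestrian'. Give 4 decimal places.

0.8723

Treat 'pedestrian' as positive and all other classes as negative.
precision = TP/(TP+FP).
pedestrian: TP=205, FP=14+16=30 → 205/235 = 0.87234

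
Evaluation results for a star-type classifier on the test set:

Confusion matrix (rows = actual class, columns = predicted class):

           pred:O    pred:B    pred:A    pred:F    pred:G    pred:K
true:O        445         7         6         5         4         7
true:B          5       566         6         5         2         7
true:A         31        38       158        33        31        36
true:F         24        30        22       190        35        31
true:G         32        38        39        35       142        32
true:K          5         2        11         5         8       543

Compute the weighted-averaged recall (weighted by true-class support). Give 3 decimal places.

Per-class recall (TP/(TP+FN)):
  O: TP=445, FN=7+6+5+4+7=29 → 445/474 = 0.9388
  B: TP=566, FN=5+6+5+2+7=25 → 566/591 = 0.9577
  A: TP=158, FN=31+38+33+31+36=169 → 158/327 = 0.4832
  F: TP=190, FN=24+30+22+35+31=142 → 190/332 = 0.5723
  G: TP=142, FN=32+38+39+35+32=176 → 142/318 = 0.4465
  K: TP=543, FN=5+2+11+5+8=31 → 543/574 = 0.9460
Weighted-recall = Σ (supportᵢ/N)·recallᵢ with N=2616: (474/2616)·0.9388 + (591/2616)·0.9577 + (327/2616)·0.4832 + (332/2616)·0.5723 + (318/2616)·0.4465 + (574/2616)·0.9460 = 0.781

0.781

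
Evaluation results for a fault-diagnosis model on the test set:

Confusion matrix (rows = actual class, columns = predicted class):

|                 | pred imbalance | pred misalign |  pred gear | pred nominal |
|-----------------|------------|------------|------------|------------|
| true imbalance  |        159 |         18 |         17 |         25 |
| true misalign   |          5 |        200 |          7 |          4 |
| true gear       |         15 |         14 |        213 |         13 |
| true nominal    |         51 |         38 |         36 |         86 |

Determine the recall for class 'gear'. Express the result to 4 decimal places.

One-vs-rest for 'gear': TP = diagonal; FP = other classes predicted 'gear'; FN = 'gear' predicted as other.
recall = TP/(TP+FN).
gear: TP=213, FN=15+14+13=42 → 213/255 = 0.83529

0.8353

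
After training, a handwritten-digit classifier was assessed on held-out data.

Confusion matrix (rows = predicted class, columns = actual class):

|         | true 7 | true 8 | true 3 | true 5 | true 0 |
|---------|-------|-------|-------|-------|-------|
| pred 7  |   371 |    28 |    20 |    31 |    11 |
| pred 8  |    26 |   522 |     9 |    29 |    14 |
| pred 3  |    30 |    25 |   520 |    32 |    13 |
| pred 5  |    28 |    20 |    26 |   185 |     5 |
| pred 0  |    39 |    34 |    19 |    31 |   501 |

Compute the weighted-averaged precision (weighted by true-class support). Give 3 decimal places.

0.816

Per-class precision (TP/(TP+FP)):
  7: TP=371, FP=28+20+31+11=90 → 371/461 = 0.8048
  8: TP=522, FP=26+9+29+14=78 → 522/600 = 0.8700
  3: TP=520, FP=30+25+32+13=100 → 520/620 = 0.8387
  5: TP=185, FP=28+20+26+5=79 → 185/264 = 0.7008
  0: TP=501, FP=39+34+19+31=123 → 501/624 = 0.8029
Weighted-precision = Σ (supportᵢ/N)·precisionᵢ with N=2569: (494/2569)·0.8048 + (629/2569)·0.8700 + (594/2569)·0.8387 + (308/2569)·0.7008 + (544/2569)·0.8029 = 0.816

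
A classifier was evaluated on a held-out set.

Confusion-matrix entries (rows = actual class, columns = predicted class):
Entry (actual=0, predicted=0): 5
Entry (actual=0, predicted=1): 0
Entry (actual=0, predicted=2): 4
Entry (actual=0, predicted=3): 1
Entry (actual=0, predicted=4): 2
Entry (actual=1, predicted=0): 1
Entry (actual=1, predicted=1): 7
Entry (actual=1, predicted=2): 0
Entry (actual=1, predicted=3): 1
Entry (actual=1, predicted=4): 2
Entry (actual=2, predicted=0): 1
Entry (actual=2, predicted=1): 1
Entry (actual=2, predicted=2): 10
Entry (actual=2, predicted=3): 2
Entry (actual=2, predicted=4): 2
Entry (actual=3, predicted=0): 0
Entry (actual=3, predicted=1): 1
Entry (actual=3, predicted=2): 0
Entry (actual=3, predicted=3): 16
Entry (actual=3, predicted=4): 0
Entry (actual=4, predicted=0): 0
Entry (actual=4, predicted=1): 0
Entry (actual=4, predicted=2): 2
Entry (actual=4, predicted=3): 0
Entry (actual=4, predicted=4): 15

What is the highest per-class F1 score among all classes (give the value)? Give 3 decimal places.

Per-class F1 score (2·TP/(2·TP+FP+FN)):
  0: TP=5, FP=1+1+0+0=2, FN=0+4+1+2=7 → 10/19 = 0.5263
  1: TP=7, FP=0+1+1+0=2, FN=1+0+1+2=4 → 14/20 = 0.7000
  2: TP=10, FP=4+0+0+2=6, FN=1+1+2+2=6 → 20/32 = 0.6250
  3: TP=16, FP=1+1+2+0=4, FN=0+1+0+0=1 → 32/37 = 0.8649
  4: TP=15, FP=2+2+2+0=6, FN=0+0+2+0=2 → 30/38 = 0.7895
Highest is class '3' with F1 score = 0.865.

0.865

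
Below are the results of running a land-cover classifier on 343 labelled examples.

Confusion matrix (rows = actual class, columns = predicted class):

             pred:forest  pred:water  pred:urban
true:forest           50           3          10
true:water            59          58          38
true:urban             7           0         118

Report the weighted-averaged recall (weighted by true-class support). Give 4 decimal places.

0.6589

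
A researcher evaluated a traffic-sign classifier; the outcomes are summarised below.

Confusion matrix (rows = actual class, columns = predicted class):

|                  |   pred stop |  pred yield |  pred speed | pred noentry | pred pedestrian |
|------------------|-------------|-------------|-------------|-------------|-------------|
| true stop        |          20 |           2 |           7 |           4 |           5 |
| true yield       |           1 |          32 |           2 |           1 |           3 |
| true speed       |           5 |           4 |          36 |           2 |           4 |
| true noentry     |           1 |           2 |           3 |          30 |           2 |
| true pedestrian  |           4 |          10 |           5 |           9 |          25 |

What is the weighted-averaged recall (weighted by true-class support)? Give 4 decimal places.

0.6530

Per-class recall (TP/(TP+FN)):
  stop: TP=20, FN=2+7+4+5=18 → 20/38 = 0.52632
  yield: TP=32, FN=1+2+1+3=7 → 32/39 = 0.82051
  speed: TP=36, FN=5+4+2+4=15 → 36/51 = 0.70588
  noentry: TP=30, FN=1+2+3+2=8 → 30/38 = 0.78947
  pedestrian: TP=25, FN=4+10+5+9=28 → 25/53 = 0.47170
Weighted-recall = Σ (supportᵢ/N)·recallᵢ with N=219: (38/219)·0.52632 + (39/219)·0.82051 + (51/219)·0.70588 + (38/219)·0.78947 + (53/219)·0.47170 = 0.6530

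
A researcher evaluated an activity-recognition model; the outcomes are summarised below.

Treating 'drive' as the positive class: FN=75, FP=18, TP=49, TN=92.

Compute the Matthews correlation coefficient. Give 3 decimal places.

MCC = (TP·TN − FP·FN) / √((TP+FP)(TP+FN)(TN+FP)(TN+FN))
Numerator = 49·92 − 18·75 = 3158
Denominator = √(67·124·110·167) = √152617960 = 12353.8642
MCC = 3158 / 12353.8642 = 0.256

0.256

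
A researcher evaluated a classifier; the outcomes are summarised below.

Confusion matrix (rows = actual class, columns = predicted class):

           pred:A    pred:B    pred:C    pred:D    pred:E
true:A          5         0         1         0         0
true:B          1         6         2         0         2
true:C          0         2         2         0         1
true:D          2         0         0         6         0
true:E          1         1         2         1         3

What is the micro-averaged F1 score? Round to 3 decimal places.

0.579

Micro-averaging pools counts across classes: ΣTP=22, ΣFP=16, ΣFN=16.
Micro-F1 score = 2·TP/(2·TP+FP+FN) on pooled counts = 0.579 (equals overall accuracy in single-label multiclass).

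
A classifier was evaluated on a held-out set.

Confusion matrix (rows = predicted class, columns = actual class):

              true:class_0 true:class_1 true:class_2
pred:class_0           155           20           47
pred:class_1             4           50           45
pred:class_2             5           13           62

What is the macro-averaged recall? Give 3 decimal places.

0.650

Per-class recall (TP/(TP+FN)):
  class_0: TP=155, FN=4+5=9 → 155/164 = 0.9451
  class_1: TP=50, FN=20+13=33 → 50/83 = 0.6024
  class_2: TP=62, FN=47+45=92 → 62/154 = 0.4026
Macro-recall = mean = (0.9451 + 0.6024 + 0.4026) / 3 = 0.650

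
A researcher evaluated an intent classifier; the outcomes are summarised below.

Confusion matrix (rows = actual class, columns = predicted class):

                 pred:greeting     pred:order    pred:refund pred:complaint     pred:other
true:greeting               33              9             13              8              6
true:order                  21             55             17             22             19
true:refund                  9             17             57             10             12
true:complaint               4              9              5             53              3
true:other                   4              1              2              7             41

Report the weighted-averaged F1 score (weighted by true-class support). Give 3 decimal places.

Per-class F1 score (2·TP/(2·TP+FP+FN)):
  greeting: TP=33, FP=21+9+4+4=38, FN=9+13+8+6=36 → 66/140 = 0.4714
  order: TP=55, FP=9+17+9+1=36, FN=21+17+22+19=79 → 110/225 = 0.4889
  refund: TP=57, FP=13+17+5+2=37, FN=9+17+10+12=48 → 114/199 = 0.5729
  complaint: TP=53, FP=8+22+10+7=47, FN=4+9+5+3=21 → 106/174 = 0.6092
  other: TP=41, FP=6+19+12+3=40, FN=4+1+2+7=14 → 82/136 = 0.6029
Weighted-F1 score = Σ (supportᵢ/N)·F1 scoreᵢ with N=437: (69/437)·0.4714 + (134/437)·0.4889 + (105/437)·0.5729 + (74/437)·0.6092 + (55/437)·0.6029 = 0.541

0.541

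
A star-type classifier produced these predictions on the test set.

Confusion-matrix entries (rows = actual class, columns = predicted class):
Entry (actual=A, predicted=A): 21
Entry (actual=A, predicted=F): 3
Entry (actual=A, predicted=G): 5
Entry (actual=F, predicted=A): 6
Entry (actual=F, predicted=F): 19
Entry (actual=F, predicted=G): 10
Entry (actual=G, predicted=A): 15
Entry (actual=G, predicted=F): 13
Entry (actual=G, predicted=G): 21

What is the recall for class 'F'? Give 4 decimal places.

0.5429

Treat 'F' as positive and all other classes as negative.
recall = TP/(TP+FN).
F: TP=19, FN=6+10=16 → 19/35 = 0.54286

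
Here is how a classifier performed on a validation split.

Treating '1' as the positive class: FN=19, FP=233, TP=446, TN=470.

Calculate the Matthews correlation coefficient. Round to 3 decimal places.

0.623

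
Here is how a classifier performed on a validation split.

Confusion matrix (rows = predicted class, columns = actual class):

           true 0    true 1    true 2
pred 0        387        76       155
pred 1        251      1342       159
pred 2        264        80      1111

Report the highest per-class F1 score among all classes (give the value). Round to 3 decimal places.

0.826

Per-class F1 score (2·TP/(2·TP+FP+FN)):
  0: TP=387, FP=76+155=231, FN=251+264=515 → 774/1520 = 0.5092
  1: TP=1342, FP=251+159=410, FN=76+80=156 → 2684/3250 = 0.8258
  2: TP=1111, FP=264+80=344, FN=155+159=314 → 2222/2880 = 0.7715
Highest is class '1' with F1 score = 0.826.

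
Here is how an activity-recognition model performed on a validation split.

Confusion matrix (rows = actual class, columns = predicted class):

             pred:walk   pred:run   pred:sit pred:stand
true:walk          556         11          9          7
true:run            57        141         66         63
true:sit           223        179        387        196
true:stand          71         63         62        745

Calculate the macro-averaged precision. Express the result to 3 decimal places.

0.612

Per-class precision (TP/(TP+FP)):
  walk: TP=556, FP=57+223+71=351 → 556/907 = 0.6130
  run: TP=141, FP=11+179+63=253 → 141/394 = 0.3579
  sit: TP=387, FP=9+66+62=137 → 387/524 = 0.7385
  stand: TP=745, FP=7+63+196=266 → 745/1011 = 0.7369
Macro-precision = mean = (0.6130 + 0.3579 + 0.7385 + 0.7369) / 4 = 0.612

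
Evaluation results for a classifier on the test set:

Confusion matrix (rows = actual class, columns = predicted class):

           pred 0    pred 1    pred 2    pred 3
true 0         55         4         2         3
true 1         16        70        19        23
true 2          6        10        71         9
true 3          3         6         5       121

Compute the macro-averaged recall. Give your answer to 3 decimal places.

Per-class recall (TP/(TP+FN)):
  0: TP=55, FN=4+2+3=9 → 55/64 = 0.8594
  1: TP=70, FN=16+19+23=58 → 70/128 = 0.5469
  2: TP=71, FN=6+10+9=25 → 71/96 = 0.7396
  3: TP=121, FN=3+6+5=14 → 121/135 = 0.8963
Macro-recall = mean = (0.8594 + 0.5469 + 0.7396 + 0.8963) / 4 = 0.761

0.761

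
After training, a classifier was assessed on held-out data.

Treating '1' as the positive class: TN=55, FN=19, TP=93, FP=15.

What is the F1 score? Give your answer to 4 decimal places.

Precision = TP/(TP+FP) = 93/108 = 0.8611
Recall = TP/(TP+FN) = 93/112 = 0.8304
F1 = 2·TP/(2·TP+FP+FN) = 186/220 = 0.8455

0.8455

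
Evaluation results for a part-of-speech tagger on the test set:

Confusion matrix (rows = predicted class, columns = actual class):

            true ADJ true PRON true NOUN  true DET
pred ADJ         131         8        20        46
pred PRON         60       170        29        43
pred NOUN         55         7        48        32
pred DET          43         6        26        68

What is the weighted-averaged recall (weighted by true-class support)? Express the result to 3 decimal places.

Per-class recall (TP/(TP+FN)):
  ADJ: TP=131, FN=60+55+43=158 → 131/289 = 0.4533
  PRON: TP=170, FN=8+7+6=21 → 170/191 = 0.8901
  NOUN: TP=48, FN=20+29+26=75 → 48/123 = 0.3902
  DET: TP=68, FN=46+43+32=121 → 68/189 = 0.3598
Weighted-recall = Σ (supportᵢ/N)·recallᵢ with N=792: (289/792)·0.4533 + (191/792)·0.8901 + (123/792)·0.3902 + (189/792)·0.3598 = 0.527

0.527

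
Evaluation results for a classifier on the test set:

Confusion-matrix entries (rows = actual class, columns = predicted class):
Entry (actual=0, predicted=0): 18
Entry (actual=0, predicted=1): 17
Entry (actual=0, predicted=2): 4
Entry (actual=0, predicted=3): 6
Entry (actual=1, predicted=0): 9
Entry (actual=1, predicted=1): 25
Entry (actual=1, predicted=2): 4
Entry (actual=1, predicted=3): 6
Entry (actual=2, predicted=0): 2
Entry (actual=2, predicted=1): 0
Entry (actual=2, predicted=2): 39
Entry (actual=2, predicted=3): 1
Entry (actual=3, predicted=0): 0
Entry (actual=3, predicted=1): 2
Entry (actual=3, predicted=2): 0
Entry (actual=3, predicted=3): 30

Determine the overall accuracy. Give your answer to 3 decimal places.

Accuracy = trace / total = (18+25+39+30=112) / 163 = 112/163 = 0.687

0.687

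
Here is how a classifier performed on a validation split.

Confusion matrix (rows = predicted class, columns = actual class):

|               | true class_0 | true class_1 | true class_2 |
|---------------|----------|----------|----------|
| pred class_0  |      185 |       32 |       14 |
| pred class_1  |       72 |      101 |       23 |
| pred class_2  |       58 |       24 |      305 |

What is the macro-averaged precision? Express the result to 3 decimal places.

0.701

Per-class precision (TP/(TP+FP)):
  class_0: TP=185, FP=32+14=46 → 185/231 = 0.8009
  class_1: TP=101, FP=72+23=95 → 101/196 = 0.5153
  class_2: TP=305, FP=58+24=82 → 305/387 = 0.7881
Macro-precision = mean = (0.8009 + 0.5153 + 0.7881) / 3 = 0.701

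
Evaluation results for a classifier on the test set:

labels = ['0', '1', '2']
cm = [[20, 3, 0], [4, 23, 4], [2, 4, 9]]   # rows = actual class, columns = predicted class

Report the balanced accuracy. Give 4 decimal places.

0.7372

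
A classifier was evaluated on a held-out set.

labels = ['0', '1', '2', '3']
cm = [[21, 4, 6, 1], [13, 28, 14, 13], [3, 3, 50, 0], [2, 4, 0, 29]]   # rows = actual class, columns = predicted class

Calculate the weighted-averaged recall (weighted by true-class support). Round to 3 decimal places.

0.670

Per-class recall (TP/(TP+FN)):
  0: TP=21, FN=4+6+1=11 → 21/32 = 0.6563
  1: TP=28, FN=13+14+13=40 → 28/68 = 0.4118
  2: TP=50, FN=3+3+0=6 → 50/56 = 0.8929
  3: TP=29, FN=2+4+0=6 → 29/35 = 0.8286
Weighted-recall = Σ (supportᵢ/N)·recallᵢ with N=191: (32/191)·0.6563 + (68/191)·0.4118 + (56/191)·0.8929 + (35/191)·0.8286 = 0.670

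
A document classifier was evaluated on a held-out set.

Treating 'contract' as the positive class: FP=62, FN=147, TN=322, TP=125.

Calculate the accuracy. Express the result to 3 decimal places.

0.681

Accuracy = (TP+TN)/N = (125+322)/656 = 0.681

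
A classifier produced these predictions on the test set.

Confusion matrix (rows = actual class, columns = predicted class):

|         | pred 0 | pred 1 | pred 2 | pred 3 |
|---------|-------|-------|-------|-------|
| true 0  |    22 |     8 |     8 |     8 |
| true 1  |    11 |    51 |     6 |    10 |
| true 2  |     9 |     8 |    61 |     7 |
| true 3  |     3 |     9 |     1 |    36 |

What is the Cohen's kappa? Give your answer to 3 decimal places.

0.538

Observed agreement pₒ = trace/N = 170/258 = 0.6589
Expected agreement pₑ = Σ (rowᵢ·colᵢ)/N² = (46·45 + 78·76 + 85·76 + 49·61)/258² = 0.2621
κ = (pₒ − pₑ)/(1 − pₑ) = (0.6589 − 0.2621)/(1 − 0.2621) = 0.538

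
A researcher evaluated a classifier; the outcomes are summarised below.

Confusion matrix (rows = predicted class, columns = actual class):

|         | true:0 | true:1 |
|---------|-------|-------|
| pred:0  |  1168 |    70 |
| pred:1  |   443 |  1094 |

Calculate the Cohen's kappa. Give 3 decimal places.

Observed agreement pₒ = trace/N = 2262/2775 = 0.8151
Expected agreement pₑ = Σ (rowᵢ·colᵢ)/N² = (1611·1238 + 1164·1537)/2775² = 0.4913
κ = (pₒ − pₑ)/(1 − pₑ) = (0.8151 − 0.4913)/(1 − 0.4913) = 0.637

0.637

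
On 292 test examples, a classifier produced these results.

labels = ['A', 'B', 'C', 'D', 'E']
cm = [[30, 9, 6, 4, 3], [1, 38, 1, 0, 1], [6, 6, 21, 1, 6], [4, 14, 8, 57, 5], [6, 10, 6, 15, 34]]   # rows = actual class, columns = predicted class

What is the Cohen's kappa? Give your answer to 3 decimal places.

Observed agreement pₒ = trace/N = 180/292 = 0.6164
Expected agreement pₑ = Σ (rowᵢ·colᵢ)/N² = (52·47 + 41·77 + 40·42 + 88·77 + 71·49)/292² = 0.2057
κ = (pₒ − pₑ)/(1 − pₑ) = (0.6164 − 0.2057)/(1 − 0.2057) = 0.517

0.517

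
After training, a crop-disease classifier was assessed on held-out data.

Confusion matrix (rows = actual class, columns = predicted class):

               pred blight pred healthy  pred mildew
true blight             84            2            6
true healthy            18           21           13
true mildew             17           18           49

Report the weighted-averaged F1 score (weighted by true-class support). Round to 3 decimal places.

Per-class F1 score (2·TP/(2·TP+FP+FN)):
  blight: TP=84, FP=18+17=35, FN=2+6=8 → 168/211 = 0.7962
  healthy: TP=21, FP=2+18=20, FN=18+13=31 → 42/93 = 0.4516
  mildew: TP=49, FP=6+13=19, FN=17+18=35 → 98/152 = 0.6447
Weighted-F1 score = Σ (supportᵢ/N)·F1 scoreᵢ with N=228: (92/228)·0.7962 + (52/228)·0.4516 + (84/228)·0.6447 = 0.662

0.662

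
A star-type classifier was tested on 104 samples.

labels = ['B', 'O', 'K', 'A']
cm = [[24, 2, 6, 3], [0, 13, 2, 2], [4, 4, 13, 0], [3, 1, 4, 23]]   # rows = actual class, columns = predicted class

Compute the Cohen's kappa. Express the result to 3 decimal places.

0.597

Observed agreement pₒ = trace/N = 73/104 = 0.7019
Expected agreement pₑ = Σ (rowᵢ·colᵢ)/N² = (35·31 + 17·20 + 21·25 + 31·28)/104² = 0.2605
κ = (pₒ − pₑ)/(1 − pₑ) = (0.7019 − 0.2605)/(1 − 0.2605) = 0.597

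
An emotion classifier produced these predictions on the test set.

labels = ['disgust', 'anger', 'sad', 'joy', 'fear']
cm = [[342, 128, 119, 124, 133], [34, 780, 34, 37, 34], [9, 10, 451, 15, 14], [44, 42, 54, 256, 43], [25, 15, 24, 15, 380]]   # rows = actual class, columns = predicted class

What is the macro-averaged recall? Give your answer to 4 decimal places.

0.7136

Per-class recall (TP/(TP+FN)):
  disgust: TP=342, FN=128+119+124+133=504 → 342/846 = 0.40426
  anger: TP=780, FN=34+34+37+34=139 → 780/919 = 0.84875
  sad: TP=451, FN=9+10+15+14=48 → 451/499 = 0.90381
  joy: TP=256, FN=44+42+54+43=183 → 256/439 = 0.58314
  fear: TP=380, FN=25+15+24+15=79 → 380/459 = 0.82789
Macro-recall = mean = (0.40426 + 0.84875 + 0.90381 + 0.58314 + 0.82789) / 5 = 0.7136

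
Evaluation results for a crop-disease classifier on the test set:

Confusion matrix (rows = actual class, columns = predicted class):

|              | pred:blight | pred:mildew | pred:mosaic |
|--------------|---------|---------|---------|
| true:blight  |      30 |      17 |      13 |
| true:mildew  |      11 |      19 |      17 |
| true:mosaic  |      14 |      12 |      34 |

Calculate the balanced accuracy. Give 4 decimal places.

Balanced accuracy = mean of per-class recall.
  blight: recall = 30/60 = 0.50000
  mildew: recall = 19/47 = 0.40426
  mosaic: recall = 34/60 = 0.56667
Mean = (0.50000 + 0.40426 + 0.56667) / 3 = 0.4903

0.4903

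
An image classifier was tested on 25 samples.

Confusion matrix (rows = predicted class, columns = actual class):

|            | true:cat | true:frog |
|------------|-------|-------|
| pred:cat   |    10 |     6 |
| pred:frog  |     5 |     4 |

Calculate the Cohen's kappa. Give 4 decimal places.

0.0678

Observed agreement pₒ = trace/N = 14/25 = 0.56000
Expected agreement pₑ = Σ (rowᵢ·colᵢ)/N² = (15·16 + 10·9)/25² = 0.52800
κ = (pₒ − pₑ)/(1 − pₑ) = (0.56000 − 0.52800)/(1 − 0.52800) = 0.0678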